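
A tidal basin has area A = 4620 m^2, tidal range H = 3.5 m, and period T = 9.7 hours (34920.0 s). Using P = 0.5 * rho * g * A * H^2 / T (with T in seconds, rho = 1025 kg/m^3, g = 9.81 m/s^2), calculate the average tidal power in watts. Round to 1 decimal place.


Convert period to seconds: T = 9.7 * 3600 = 34920.0 s
H^2 = 3.5^2 = 12.25
P = 0.5 * rho * g * A * H^2 / T
P = 0.5 * 1025 * 9.81 * 4620 * 12.25 / 34920.0
P = 8148.3 W

8148.3


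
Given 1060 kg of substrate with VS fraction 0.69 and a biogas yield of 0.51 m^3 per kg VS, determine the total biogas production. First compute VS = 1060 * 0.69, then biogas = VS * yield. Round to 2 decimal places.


Compute volatile solids:
  VS = mass * VS_fraction = 1060 * 0.69 = 731.4 kg
Calculate biogas volume:
  Biogas = VS * specific_yield = 731.4 * 0.51
  Biogas = 373.01 m^3

373.01


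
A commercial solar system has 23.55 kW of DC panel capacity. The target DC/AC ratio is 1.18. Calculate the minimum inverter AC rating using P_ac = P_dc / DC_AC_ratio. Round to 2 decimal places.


The inverter AC capacity is determined by the DC/AC ratio.
Given: P_dc = 23.55 kW, DC/AC ratio = 1.18
P_ac = P_dc / ratio = 23.55 / 1.18
P_ac = 19.96 kW

19.96


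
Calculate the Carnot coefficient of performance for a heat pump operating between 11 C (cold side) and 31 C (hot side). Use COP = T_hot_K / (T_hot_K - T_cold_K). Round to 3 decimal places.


Convert to Kelvin:
  T_hot = 31 + 273.15 = 304.15 K
  T_cold = 11 + 273.15 = 284.15 K
Apply Carnot COP formula:
  COP = T_hot_K / (T_hot_K - T_cold_K) = 304.15 / 20.0
  COP = 15.208

15.208


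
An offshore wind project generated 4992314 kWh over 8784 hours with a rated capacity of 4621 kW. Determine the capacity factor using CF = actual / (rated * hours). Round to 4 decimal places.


Capacity factor = actual output / maximum possible output
Maximum possible = rated * hours = 4621 * 8784 = 40590864 kWh
CF = 4992314 / 40590864
CF = 0.1230

0.1230


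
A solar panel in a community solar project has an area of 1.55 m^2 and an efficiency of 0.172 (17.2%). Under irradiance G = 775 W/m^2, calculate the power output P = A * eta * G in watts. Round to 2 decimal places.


Use the solar power formula P = A * eta * G.
Given: A = 1.55 m^2, eta = 0.172, G = 775 W/m^2
P = 1.55 * 0.172 * 775
P = 206.62 W

206.62


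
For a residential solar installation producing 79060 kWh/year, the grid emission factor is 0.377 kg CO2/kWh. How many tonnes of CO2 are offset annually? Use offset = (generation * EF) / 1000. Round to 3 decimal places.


CO2 offset in kg = generation * emission_factor
CO2 offset = 79060 * 0.377 = 29805.62 kg
Convert to tonnes:
  CO2 offset = 29805.62 / 1000 = 29.806 tonnes

29.806


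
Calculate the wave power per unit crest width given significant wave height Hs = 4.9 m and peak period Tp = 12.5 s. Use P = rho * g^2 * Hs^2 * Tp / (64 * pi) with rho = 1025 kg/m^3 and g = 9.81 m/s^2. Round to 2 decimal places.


Apply wave power formula:
  g^2 = 9.81^2 = 96.2361
  Hs^2 = 4.9^2 = 24.01
  Numerator = rho * g^2 * Hs^2 * Tp = 1025 * 96.2361 * 24.01 * 12.5 = 29604931.0
  Denominator = 64 * pi = 201.0619
  P = 29604931.0 / 201.0619 = 147242.85 W/m

147242.85


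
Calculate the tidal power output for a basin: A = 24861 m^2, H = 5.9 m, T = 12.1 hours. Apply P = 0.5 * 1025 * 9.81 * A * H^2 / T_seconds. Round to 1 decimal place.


Convert period to seconds: T = 12.1 * 3600 = 43560.0 s
H^2 = 5.9^2 = 34.81
P = 0.5 * rho * g * A * H^2 / T
P = 0.5 * 1025 * 9.81 * 24861 * 34.81 / 43560.0
P = 99884.4 W

99884.4


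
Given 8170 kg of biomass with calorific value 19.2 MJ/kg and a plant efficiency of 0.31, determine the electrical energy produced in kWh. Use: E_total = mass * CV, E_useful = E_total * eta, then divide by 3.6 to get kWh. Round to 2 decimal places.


Total energy = mass * CV = 8170 * 19.2 = 156864.0 MJ
Useful energy = total * eta = 156864.0 * 0.31 = 48627.84 MJ
Convert to kWh: 48627.84 / 3.6
Useful energy = 13507.73 kWh

13507.73


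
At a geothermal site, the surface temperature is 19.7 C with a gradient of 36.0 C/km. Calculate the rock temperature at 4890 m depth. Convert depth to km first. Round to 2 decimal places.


Convert depth to km: 4890 / 1000 = 4.89 km
Temperature increase = gradient * depth_km = 36.0 * 4.89 = 176.04 C
Temperature at depth = T_surface + delta_T = 19.7 + 176.04
T = 195.74 C

195.74


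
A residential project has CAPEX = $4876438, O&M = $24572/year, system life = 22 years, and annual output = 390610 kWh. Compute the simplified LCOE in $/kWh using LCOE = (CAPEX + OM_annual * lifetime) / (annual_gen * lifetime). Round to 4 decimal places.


Total cost = CAPEX + OM * lifetime = 4876438 + 24572 * 22 = 4876438 + 540584 = 5417022
Total generation = annual * lifetime = 390610 * 22 = 8593420 kWh
LCOE = 5417022 / 8593420
LCOE = 0.6304 $/kWh

0.6304


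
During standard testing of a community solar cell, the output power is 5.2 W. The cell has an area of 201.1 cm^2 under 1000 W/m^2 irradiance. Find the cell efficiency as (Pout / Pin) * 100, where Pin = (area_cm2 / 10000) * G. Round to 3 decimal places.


First compute the input power:
  Pin = area_cm2 / 10000 * G = 201.1 / 10000 * 1000 = 20.11 W
Then compute efficiency:
  Efficiency = (Pout / Pin) * 100 = (5.2 / 20.11) * 100
  Efficiency = 25.858%

25.858


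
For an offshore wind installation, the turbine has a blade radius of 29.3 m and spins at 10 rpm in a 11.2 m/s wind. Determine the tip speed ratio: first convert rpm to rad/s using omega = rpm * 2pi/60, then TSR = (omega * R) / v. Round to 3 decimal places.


Convert rotational speed to rad/s:
  omega = 10 * 2 * pi / 60 = 1.0472 rad/s
Compute tip speed:
  v_tip = omega * R = 1.0472 * 29.3 = 30.683 m/s
Tip speed ratio:
  TSR = v_tip / v_wind = 30.683 / 11.2 = 2.740

2.740


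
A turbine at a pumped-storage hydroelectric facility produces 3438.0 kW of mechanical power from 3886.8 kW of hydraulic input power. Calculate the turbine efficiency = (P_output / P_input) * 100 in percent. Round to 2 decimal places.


Turbine efficiency = (output power / input power) * 100
eta = (3438.0 / 3886.8) * 100
eta = 88.45%

88.45


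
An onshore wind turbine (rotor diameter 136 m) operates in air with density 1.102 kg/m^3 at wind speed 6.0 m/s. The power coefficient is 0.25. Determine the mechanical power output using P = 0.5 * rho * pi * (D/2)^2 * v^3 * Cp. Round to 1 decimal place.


Step 1 -- Compute swept area:
  A = pi * (D/2)^2 = pi * (136/2)^2 = 14526.72 m^2
Step 2 -- Apply wind power equation:
  P = 0.5 * rho * A * v^3 * Cp
  v^3 = 6.0^3 = 216.0
  P = 0.5 * 1.102 * 14526.72 * 216.0 * 0.25
  P = 432228.2 W

432228.2


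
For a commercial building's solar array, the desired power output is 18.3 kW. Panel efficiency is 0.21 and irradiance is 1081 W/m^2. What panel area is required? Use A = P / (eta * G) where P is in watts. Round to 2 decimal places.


Convert target power to watts: P = 18.3 * 1000 = 18300.0 W
Compute denominator: eta * G = 0.21 * 1081 = 227.01
Required area A = P / (eta * G) = 18300.0 / 227.01
A = 80.61 m^2

80.61


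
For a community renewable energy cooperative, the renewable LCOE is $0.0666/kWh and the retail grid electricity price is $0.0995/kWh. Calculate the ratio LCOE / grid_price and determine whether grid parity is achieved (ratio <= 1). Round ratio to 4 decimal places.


Compare LCOE to grid price:
  LCOE = $0.0666/kWh, Grid price = $0.0995/kWh
  Ratio = LCOE / grid_price = 0.0666 / 0.0995 = 0.6693
  Grid parity achieved (ratio <= 1)? yes

0.6693


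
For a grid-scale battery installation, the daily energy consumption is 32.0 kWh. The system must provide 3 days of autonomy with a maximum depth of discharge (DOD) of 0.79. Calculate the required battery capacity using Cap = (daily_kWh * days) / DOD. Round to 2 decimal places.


Total energy needed = daily * days = 32.0 * 3 = 96.0 kWh
Account for depth of discharge:
  Cap = total_energy / DOD = 96.0 / 0.79
  Cap = 121.52 kWh

121.52


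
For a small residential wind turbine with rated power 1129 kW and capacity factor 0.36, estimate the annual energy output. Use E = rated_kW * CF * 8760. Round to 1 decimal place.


Annual energy = rated_kW * capacity_factor * hours_per_year
Given: P_rated = 1129 kW, CF = 0.36, hours = 8760
E = 1129 * 0.36 * 8760
E = 3560414.4 kWh

3560414.4


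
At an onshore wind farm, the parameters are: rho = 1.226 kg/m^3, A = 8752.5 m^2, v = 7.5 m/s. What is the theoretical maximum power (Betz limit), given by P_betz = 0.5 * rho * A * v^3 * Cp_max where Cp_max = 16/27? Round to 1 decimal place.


The Betz coefficient Cp_max = 16/27 = 0.5926
v^3 = 7.5^3 = 421.875
P_betz = 0.5 * rho * A * v^3 * Cp_max
P_betz = 0.5 * 1.226 * 8752.5 * 421.875 * 0.5926
P_betz = 1341320.6 W

1341320.6


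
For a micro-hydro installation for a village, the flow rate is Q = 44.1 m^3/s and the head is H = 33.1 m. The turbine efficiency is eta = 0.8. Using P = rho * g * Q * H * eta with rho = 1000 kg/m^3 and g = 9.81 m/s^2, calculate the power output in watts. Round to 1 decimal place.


Apply the hydropower formula P = rho * g * Q * H * eta
rho * g = 1000 * 9.81 = 9810.0
P = 9810.0 * 44.1 * 33.1 * 0.8
P = 11455804.1 W

11455804.1


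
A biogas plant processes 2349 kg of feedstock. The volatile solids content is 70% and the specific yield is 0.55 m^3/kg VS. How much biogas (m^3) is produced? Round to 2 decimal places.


Compute volatile solids:
  VS = mass * VS_fraction = 2349 * 0.7 = 1644.3 kg
Calculate biogas volume:
  Biogas = VS * specific_yield = 1644.3 * 0.55
  Biogas = 904.37 m^3

904.37


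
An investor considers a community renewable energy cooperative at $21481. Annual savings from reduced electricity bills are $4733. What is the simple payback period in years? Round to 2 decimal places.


Simple payback period = initial cost / annual savings
Payback = 21481 / 4733
Payback = 4.54 years

4.54


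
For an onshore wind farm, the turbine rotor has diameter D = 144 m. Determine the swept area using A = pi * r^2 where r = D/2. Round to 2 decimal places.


Compute the rotor radius:
  r = D / 2 = 144 / 2 = 72.0 m
Calculate swept area:
  A = pi * r^2 = pi * 72.0^2
  A = 16286.02 m^2

16286.02


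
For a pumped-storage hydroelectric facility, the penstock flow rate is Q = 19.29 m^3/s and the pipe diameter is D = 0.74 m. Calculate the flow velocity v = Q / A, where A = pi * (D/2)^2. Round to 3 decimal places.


Compute pipe cross-sectional area:
  A = pi * (D/2)^2 = pi * (0.74/2)^2 = 0.4301 m^2
Calculate velocity:
  v = Q / A = 19.29 / 0.4301
  v = 44.852 m/s

44.852


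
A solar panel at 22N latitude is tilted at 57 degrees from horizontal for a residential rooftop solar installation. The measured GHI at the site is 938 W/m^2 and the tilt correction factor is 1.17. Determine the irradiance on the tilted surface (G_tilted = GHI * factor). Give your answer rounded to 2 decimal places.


Identify the given values:
  GHI = 938 W/m^2, tilt correction factor = 1.17
Apply the formula G_tilted = GHI * factor:
  G_tilted = 938 * 1.17
  G_tilted = 1097.46 W/m^2

1097.46


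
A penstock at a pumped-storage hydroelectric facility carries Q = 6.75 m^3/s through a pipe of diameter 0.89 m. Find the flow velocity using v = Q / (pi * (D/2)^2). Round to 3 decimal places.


Compute pipe cross-sectional area:
  A = pi * (D/2)^2 = pi * (0.89/2)^2 = 0.6221 m^2
Calculate velocity:
  v = Q / A = 6.75 / 0.6221
  v = 10.850 m/s

10.850


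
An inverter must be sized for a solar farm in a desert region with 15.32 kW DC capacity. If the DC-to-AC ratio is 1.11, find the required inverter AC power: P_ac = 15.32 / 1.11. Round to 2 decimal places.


The inverter AC capacity is determined by the DC/AC ratio.
Given: P_dc = 15.32 kW, DC/AC ratio = 1.11
P_ac = P_dc / ratio = 15.32 / 1.11
P_ac = 13.80 kW

13.80


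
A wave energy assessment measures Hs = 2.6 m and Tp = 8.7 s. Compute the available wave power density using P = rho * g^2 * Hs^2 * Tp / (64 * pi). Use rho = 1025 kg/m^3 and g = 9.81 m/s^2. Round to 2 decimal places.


Apply wave power formula:
  g^2 = 9.81^2 = 96.2361
  Hs^2 = 2.6^2 = 6.76
  Numerator = rho * g^2 * Hs^2 * Tp = 1025 * 96.2361 * 6.76 * 8.7 = 5801333.45
  Denominator = 64 * pi = 201.0619
  P = 5801333.45 / 201.0619 = 28853.47 W/m

28853.47


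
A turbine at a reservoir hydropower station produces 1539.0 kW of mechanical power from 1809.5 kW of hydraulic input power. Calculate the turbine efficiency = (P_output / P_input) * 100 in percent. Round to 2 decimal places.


Turbine efficiency = (output power / input power) * 100
eta = (1539.0 / 1809.5) * 100
eta = 85.05%

85.05


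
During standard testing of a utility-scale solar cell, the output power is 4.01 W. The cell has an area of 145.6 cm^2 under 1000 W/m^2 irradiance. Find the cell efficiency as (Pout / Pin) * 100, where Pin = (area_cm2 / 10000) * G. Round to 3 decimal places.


First compute the input power:
  Pin = area_cm2 / 10000 * G = 145.6 / 10000 * 1000 = 14.56 W
Then compute efficiency:
  Efficiency = (Pout / Pin) * 100 = (4.01 / 14.56) * 100
  Efficiency = 27.541%

27.541


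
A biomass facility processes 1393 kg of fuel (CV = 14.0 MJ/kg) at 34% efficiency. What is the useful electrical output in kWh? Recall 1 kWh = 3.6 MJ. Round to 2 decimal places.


Total energy = mass * CV = 1393 * 14.0 = 19502.0 MJ
Useful energy = total * eta = 19502.0 * 0.34 = 6630.68 MJ
Convert to kWh: 6630.68 / 3.6
Useful energy = 1841.86 kWh

1841.86


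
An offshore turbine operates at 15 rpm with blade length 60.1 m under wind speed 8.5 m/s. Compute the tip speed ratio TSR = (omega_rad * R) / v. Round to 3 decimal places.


Convert rotational speed to rad/s:
  omega = 15 * 2 * pi / 60 = 1.5708 rad/s
Compute tip speed:
  v_tip = omega * R = 1.5708 * 60.1 = 94.405 m/s
Tip speed ratio:
  TSR = v_tip / v_wind = 94.405 / 8.5 = 11.106

11.106


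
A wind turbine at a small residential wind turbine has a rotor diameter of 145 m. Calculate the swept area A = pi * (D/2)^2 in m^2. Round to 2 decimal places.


Compute the rotor radius:
  r = D / 2 = 145 / 2 = 72.5 m
Calculate swept area:
  A = pi * r^2 = pi * 72.5^2
  A = 16513.00 m^2

16513.00


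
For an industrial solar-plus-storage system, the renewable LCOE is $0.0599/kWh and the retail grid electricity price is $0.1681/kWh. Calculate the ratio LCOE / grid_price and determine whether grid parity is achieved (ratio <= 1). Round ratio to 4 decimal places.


Compare LCOE to grid price:
  LCOE = $0.0599/kWh, Grid price = $0.1681/kWh
  Ratio = LCOE / grid_price = 0.0599 / 0.1681 = 0.3563
  Grid parity achieved (ratio <= 1)? yes

0.3563


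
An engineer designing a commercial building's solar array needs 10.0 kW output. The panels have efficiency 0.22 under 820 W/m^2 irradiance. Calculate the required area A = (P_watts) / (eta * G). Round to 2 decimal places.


Convert target power to watts: P = 10.0 * 1000 = 10000.0 W
Compute denominator: eta * G = 0.22 * 820 = 180.4
Required area A = P / (eta * G) = 10000.0 / 180.4
A = 55.43 m^2

55.43


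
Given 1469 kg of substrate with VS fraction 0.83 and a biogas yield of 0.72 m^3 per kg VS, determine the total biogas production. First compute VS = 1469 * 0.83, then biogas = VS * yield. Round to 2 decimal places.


Compute volatile solids:
  VS = mass * VS_fraction = 1469 * 0.83 = 1219.27 kg
Calculate biogas volume:
  Biogas = VS * specific_yield = 1219.27 * 0.72
  Biogas = 877.87 m^3

877.87


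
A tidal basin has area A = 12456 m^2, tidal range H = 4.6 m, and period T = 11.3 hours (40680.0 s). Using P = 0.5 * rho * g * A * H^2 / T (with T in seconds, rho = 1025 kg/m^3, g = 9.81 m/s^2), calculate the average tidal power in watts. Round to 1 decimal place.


Convert period to seconds: T = 11.3 * 3600 = 40680.0 s
H^2 = 4.6^2 = 21.16
P = 0.5 * rho * g * A * H^2 / T
P = 0.5 * 1025 * 9.81 * 12456 * 21.16 / 40680.0
P = 32574.4 W

32574.4


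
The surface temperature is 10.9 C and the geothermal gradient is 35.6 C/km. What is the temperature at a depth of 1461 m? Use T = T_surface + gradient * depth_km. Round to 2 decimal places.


Convert depth to km: 1461 / 1000 = 1.461 km
Temperature increase = gradient * depth_km = 35.6 * 1.461 = 52.01 C
Temperature at depth = T_surface + delta_T = 10.9 + 52.01
T = 62.91 C

62.91


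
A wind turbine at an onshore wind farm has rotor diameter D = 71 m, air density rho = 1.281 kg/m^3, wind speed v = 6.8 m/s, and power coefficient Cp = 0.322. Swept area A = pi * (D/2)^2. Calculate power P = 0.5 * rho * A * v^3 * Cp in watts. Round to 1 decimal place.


Step 1 -- Compute swept area:
  A = pi * (D/2)^2 = pi * (71/2)^2 = 3959.19 m^2
Step 2 -- Apply wind power equation:
  P = 0.5 * rho * A * v^3 * Cp
  v^3 = 6.8^3 = 314.432
  P = 0.5 * 1.281 * 3959.19 * 314.432 * 0.322
  P = 256748.7 W

256748.7


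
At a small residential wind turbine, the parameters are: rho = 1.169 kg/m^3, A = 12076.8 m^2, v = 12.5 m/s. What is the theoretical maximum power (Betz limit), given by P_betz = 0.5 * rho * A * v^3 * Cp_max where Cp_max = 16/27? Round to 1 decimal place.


The Betz coefficient Cp_max = 16/27 = 0.5926
v^3 = 12.5^3 = 1953.125
P_betz = 0.5 * rho * A * v^3 * Cp_max
P_betz = 0.5 * 1.169 * 12076.8 * 1953.125 * 0.5926
P_betz = 8170011.1 W

8170011.1


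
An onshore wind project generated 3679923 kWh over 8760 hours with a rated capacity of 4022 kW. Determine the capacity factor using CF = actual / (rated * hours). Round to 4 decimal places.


Capacity factor = actual output / maximum possible output
Maximum possible = rated * hours = 4022 * 8760 = 35232720 kWh
CF = 3679923 / 35232720
CF = 0.1044

0.1044


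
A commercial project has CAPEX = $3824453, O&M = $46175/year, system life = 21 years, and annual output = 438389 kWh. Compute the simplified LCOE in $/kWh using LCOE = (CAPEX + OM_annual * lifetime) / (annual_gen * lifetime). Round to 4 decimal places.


Total cost = CAPEX + OM * lifetime = 3824453 + 46175 * 21 = 3824453 + 969675 = 4794128
Total generation = annual * lifetime = 438389 * 21 = 9206169 kWh
LCOE = 4794128 / 9206169
LCOE = 0.5208 $/kWh

0.5208


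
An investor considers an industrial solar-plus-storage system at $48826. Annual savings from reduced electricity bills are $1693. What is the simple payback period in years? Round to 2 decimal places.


Simple payback period = initial cost / annual savings
Payback = 48826 / 1693
Payback = 28.84 years

28.84


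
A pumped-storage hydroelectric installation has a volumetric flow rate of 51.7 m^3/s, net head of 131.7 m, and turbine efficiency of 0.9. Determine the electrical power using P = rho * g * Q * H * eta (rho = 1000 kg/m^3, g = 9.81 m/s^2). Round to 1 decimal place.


Apply the hydropower formula P = rho * g * Q * H * eta
rho * g = 1000 * 9.81 = 9810.0
P = 9810.0 * 51.7 * 131.7 * 0.9
P = 60115689.8 W

60115689.8


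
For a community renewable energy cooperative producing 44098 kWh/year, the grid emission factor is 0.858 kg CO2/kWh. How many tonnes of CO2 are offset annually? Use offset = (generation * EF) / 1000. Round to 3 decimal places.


CO2 offset in kg = generation * emission_factor
CO2 offset = 44098 * 0.858 = 37836.08 kg
Convert to tonnes:
  CO2 offset = 37836.08 / 1000 = 37.836 tonnes

37.836


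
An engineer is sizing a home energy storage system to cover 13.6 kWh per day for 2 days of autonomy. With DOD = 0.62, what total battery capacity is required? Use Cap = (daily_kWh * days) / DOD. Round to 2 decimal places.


Total energy needed = daily * days = 13.6 * 2 = 27.2 kWh
Account for depth of discharge:
  Cap = total_energy / DOD = 27.2 / 0.62
  Cap = 43.87 kWh

43.87


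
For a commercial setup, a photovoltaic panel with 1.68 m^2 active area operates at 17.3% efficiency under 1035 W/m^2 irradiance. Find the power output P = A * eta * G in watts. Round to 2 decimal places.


Use the solar power formula P = A * eta * G.
Given: A = 1.68 m^2, eta = 0.173, G = 1035 W/m^2
P = 1.68 * 0.173 * 1035
P = 300.81 W

300.81


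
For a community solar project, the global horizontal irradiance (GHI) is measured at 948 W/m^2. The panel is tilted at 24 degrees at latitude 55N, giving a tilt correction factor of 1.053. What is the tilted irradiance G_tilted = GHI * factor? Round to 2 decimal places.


Identify the given values:
  GHI = 948 W/m^2, tilt correction factor = 1.053
Apply the formula G_tilted = GHI * factor:
  G_tilted = 948 * 1.053
  G_tilted = 998.24 W/m^2

998.24


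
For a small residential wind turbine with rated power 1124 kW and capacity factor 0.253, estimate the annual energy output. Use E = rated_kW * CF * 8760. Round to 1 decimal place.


Annual energy = rated_kW * capacity_factor * hours_per_year
Given: P_rated = 1124 kW, CF = 0.253, hours = 8760
E = 1124 * 0.253 * 8760
E = 2491098.7 kWh

2491098.7


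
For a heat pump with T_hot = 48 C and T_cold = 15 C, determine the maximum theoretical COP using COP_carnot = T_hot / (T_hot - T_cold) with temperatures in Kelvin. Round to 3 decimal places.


Convert to Kelvin:
  T_hot = 48 + 273.15 = 321.15 K
  T_cold = 15 + 273.15 = 288.15 K
Apply Carnot COP formula:
  COP = T_hot_K / (T_hot_K - T_cold_K) = 321.15 / 33.0
  COP = 9.732

9.732


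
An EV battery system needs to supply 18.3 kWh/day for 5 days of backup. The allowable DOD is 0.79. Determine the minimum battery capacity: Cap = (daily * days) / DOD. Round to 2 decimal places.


Total energy needed = daily * days = 18.3 * 5 = 91.5 kWh
Account for depth of discharge:
  Cap = total_energy / DOD = 91.5 / 0.79
  Cap = 115.82 kWh

115.82


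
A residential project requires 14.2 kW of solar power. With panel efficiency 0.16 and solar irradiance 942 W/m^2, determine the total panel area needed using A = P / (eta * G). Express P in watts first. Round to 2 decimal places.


Convert target power to watts: P = 14.2 * 1000 = 14200.0 W
Compute denominator: eta * G = 0.16 * 942 = 150.72
Required area A = P / (eta * G) = 14200.0 / 150.72
A = 94.21 m^2

94.21


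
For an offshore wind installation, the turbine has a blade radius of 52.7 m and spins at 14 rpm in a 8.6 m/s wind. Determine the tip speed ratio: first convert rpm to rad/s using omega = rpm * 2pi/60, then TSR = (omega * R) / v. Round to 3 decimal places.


Convert rotational speed to rad/s:
  omega = 14 * 2 * pi / 60 = 1.4661 rad/s
Compute tip speed:
  v_tip = omega * R = 1.4661 * 52.7 = 77.262 m/s
Tip speed ratio:
  TSR = v_tip / v_wind = 77.262 / 8.6 = 8.984

8.984


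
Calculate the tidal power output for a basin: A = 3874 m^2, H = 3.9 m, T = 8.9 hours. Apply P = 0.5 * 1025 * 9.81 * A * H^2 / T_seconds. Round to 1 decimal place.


Convert period to seconds: T = 8.9 * 3600 = 32040.0 s
H^2 = 3.9^2 = 15.21
P = 0.5 * rho * g * A * H^2 / T
P = 0.5 * 1025 * 9.81 * 3874 * 15.21 / 32040.0
P = 9246.1 W

9246.1


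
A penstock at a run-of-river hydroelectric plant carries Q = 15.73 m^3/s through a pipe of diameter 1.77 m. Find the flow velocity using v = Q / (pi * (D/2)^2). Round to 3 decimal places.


Compute pipe cross-sectional area:
  A = pi * (D/2)^2 = pi * (1.77/2)^2 = 2.4606 m^2
Calculate velocity:
  v = Q / A = 15.73 / 2.4606
  v = 6.393 m/s

6.393


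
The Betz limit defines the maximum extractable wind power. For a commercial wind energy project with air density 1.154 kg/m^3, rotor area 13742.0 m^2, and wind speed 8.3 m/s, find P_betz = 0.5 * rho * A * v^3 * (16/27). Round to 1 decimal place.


The Betz coefficient Cp_max = 16/27 = 0.5926
v^3 = 8.3^3 = 571.787
P_betz = 0.5 * rho * A * v^3 * Cp_max
P_betz = 0.5 * 1.154 * 13742.0 * 571.787 * 0.5926
P_betz = 2686681.9 W

2686681.9


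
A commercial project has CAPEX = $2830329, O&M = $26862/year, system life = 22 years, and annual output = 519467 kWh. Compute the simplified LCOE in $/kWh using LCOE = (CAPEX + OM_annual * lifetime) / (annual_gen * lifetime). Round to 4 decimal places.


Total cost = CAPEX + OM * lifetime = 2830329 + 26862 * 22 = 2830329 + 590964 = 3421293
Total generation = annual * lifetime = 519467 * 22 = 11428274 kWh
LCOE = 3421293 / 11428274
LCOE = 0.2994 $/kWh

0.2994


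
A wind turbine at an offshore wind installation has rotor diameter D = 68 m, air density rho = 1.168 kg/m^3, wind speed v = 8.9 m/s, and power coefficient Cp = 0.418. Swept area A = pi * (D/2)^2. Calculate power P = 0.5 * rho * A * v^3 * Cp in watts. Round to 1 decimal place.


Step 1 -- Compute swept area:
  A = pi * (D/2)^2 = pi * (68/2)^2 = 3631.68 m^2
Step 2 -- Apply wind power equation:
  P = 0.5 * rho * A * v^3 * Cp
  v^3 = 8.9^3 = 704.969
  P = 0.5 * 1.168 * 3631.68 * 704.969 * 0.418
  P = 624981.1 W

624981.1


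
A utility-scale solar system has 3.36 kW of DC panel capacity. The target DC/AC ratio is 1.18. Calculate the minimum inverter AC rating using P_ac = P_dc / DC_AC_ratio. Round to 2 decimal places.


The inverter AC capacity is determined by the DC/AC ratio.
Given: P_dc = 3.36 kW, DC/AC ratio = 1.18
P_ac = P_dc / ratio = 3.36 / 1.18
P_ac = 2.85 kW

2.85


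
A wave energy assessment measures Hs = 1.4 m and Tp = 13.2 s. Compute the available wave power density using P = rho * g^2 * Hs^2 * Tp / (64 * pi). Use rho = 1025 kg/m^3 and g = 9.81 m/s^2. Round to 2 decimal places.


Apply wave power formula:
  g^2 = 9.81^2 = 96.2361
  Hs^2 = 1.4^2 = 1.96
  Numerator = rho * g^2 * Hs^2 * Tp = 1025 * 96.2361 * 1.96 * 13.2 = 2552065.89
  Denominator = 64 * pi = 201.0619
  P = 2552065.89 / 201.0619 = 12692.93 W/m

12692.93


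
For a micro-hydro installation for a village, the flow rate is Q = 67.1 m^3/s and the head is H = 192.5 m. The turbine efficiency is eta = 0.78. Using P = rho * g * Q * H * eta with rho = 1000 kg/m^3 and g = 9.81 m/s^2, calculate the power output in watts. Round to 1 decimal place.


Apply the hydropower formula P = rho * g * Q * H * eta
rho * g = 1000 * 9.81 = 9810.0
P = 9810.0 * 67.1 * 192.5 * 0.78
P = 98836387.7 W

98836387.7


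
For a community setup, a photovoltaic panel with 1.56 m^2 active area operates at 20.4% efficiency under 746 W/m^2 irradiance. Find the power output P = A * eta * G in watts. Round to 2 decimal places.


Use the solar power formula P = A * eta * G.
Given: A = 1.56 m^2, eta = 0.204, G = 746 W/m^2
P = 1.56 * 0.204 * 746
P = 237.41 W

237.41


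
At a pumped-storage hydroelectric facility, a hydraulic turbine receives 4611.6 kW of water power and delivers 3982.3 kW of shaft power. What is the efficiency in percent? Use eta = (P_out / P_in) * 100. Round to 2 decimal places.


Turbine efficiency = (output power / input power) * 100
eta = (3982.3 / 4611.6) * 100
eta = 86.35%

86.35


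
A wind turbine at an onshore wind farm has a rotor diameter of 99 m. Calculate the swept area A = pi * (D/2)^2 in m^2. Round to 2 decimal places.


Compute the rotor radius:
  r = D / 2 = 99 / 2 = 49.5 m
Calculate swept area:
  A = pi * r^2 = pi * 49.5^2
  A = 7697.69 m^2

7697.69


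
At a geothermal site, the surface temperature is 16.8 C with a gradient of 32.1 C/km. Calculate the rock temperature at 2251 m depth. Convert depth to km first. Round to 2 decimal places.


Convert depth to km: 2251 / 1000 = 2.251 km
Temperature increase = gradient * depth_km = 32.1 * 2.251 = 72.26 C
Temperature at depth = T_surface + delta_T = 16.8 + 72.26
T = 89.06 C

89.06


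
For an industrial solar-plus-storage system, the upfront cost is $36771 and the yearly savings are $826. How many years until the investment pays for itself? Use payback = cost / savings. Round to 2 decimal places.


Simple payback period = initial cost / annual savings
Payback = 36771 / 826
Payback = 44.52 years

44.52


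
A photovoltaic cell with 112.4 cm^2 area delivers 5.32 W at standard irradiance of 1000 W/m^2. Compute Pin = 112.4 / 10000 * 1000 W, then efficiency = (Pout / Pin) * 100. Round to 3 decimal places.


First compute the input power:
  Pin = area_cm2 / 10000 * G = 112.4 / 10000 * 1000 = 11.24 W
Then compute efficiency:
  Efficiency = (Pout / Pin) * 100 = (5.32 / 11.24) * 100
  Efficiency = 47.331%

47.331


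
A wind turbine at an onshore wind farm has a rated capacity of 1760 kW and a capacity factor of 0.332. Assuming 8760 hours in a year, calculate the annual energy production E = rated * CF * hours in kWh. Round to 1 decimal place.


Annual energy = rated_kW * capacity_factor * hours_per_year
Given: P_rated = 1760 kW, CF = 0.332, hours = 8760
E = 1760 * 0.332 * 8760
E = 5118643.2 kWh

5118643.2


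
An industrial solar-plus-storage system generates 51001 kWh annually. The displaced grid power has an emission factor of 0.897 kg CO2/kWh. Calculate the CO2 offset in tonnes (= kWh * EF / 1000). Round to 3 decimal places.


CO2 offset in kg = generation * emission_factor
CO2 offset = 51001 * 0.897 = 45747.9 kg
Convert to tonnes:
  CO2 offset = 45747.9 / 1000 = 45.748 tonnes

45.748


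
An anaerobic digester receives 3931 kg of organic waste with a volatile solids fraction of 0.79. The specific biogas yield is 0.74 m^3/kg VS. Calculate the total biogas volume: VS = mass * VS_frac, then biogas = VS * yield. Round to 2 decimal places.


Compute volatile solids:
  VS = mass * VS_fraction = 3931 * 0.79 = 3105.49 kg
Calculate biogas volume:
  Biogas = VS * specific_yield = 3105.49 * 0.74
  Biogas = 2298.06 m^3

2298.06


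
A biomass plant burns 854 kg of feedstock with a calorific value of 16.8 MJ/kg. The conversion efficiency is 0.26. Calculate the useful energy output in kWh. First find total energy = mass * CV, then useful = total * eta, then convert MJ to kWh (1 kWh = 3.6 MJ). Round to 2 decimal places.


Total energy = mass * CV = 854 * 16.8 = 14347.2 MJ
Useful energy = total * eta = 14347.2 * 0.26 = 3730.27 MJ
Convert to kWh: 3730.27 / 3.6
Useful energy = 1036.19 kWh

1036.19


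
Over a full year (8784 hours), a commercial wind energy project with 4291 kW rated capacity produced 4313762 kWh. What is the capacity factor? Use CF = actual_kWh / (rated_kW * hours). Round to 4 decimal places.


Capacity factor = actual output / maximum possible output
Maximum possible = rated * hours = 4291 * 8784 = 37692144 kWh
CF = 4313762 / 37692144
CF = 0.1144

0.1144


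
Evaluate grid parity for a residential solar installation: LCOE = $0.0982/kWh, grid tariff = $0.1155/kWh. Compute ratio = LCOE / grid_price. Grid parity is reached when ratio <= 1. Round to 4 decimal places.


Compare LCOE to grid price:
  LCOE = $0.0982/kWh, Grid price = $0.1155/kWh
  Ratio = LCOE / grid_price = 0.0982 / 0.1155 = 0.8502
  Grid parity achieved (ratio <= 1)? yes

0.8502


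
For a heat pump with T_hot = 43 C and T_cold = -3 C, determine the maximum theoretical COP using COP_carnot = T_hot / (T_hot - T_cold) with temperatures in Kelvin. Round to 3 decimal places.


Convert to Kelvin:
  T_hot = 43 + 273.15 = 316.15 K
  T_cold = -3 + 273.15 = 270.15 K
Apply Carnot COP formula:
  COP = T_hot_K / (T_hot_K - T_cold_K) = 316.15 / 46.0
  COP = 6.873

6.873


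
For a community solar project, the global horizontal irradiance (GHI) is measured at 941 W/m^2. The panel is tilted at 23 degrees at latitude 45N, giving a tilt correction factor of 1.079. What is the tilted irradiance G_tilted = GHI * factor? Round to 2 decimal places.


Identify the given values:
  GHI = 941 W/m^2, tilt correction factor = 1.079
Apply the formula G_tilted = GHI * factor:
  G_tilted = 941 * 1.079
  G_tilted = 1015.34 W/m^2

1015.34


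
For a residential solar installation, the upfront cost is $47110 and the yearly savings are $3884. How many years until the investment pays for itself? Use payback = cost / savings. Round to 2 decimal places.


Simple payback period = initial cost / annual savings
Payback = 47110 / 3884
Payback = 12.13 years

12.13


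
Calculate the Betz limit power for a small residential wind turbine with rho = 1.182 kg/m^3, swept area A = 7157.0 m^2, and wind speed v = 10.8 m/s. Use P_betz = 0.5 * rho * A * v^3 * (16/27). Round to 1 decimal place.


The Betz coefficient Cp_max = 16/27 = 0.5926
v^3 = 10.8^3 = 1259.712
P_betz = 0.5 * rho * A * v^3 * Cp_max
P_betz = 0.5 * 1.182 * 7157.0 * 1259.712 * 0.5926
P_betz = 3157519.1 W

3157519.1


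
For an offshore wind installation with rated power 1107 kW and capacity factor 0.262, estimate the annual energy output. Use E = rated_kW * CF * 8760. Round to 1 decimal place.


Annual energy = rated_kW * capacity_factor * hours_per_year
Given: P_rated = 1107 kW, CF = 0.262, hours = 8760
E = 1107 * 0.262 * 8760
E = 2540697.8 kWh

2540697.8


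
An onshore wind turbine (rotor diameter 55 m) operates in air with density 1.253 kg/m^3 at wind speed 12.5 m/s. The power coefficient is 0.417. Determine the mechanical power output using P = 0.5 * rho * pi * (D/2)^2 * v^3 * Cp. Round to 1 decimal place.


Step 1 -- Compute swept area:
  A = pi * (D/2)^2 = pi * (55/2)^2 = 2375.83 m^2
Step 2 -- Apply wind power equation:
  P = 0.5 * rho * A * v^3 * Cp
  v^3 = 12.5^3 = 1953.125
  P = 0.5 * 1.253 * 2375.83 * 1953.125 * 0.417
  P = 1212278.6 W

1212278.6


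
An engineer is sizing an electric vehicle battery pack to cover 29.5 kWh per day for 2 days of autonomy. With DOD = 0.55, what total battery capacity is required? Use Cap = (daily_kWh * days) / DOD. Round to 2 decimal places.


Total energy needed = daily * days = 29.5 * 2 = 59.0 kWh
Account for depth of discharge:
  Cap = total_energy / DOD = 59.0 / 0.55
  Cap = 107.27 kWh

107.27


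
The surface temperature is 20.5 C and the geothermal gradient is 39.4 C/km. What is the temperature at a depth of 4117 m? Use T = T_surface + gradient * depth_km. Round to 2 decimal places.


Convert depth to km: 4117 / 1000 = 4.117 km
Temperature increase = gradient * depth_km = 39.4 * 4.117 = 162.21 C
Temperature at depth = T_surface + delta_T = 20.5 + 162.21
T = 182.71 C

182.71


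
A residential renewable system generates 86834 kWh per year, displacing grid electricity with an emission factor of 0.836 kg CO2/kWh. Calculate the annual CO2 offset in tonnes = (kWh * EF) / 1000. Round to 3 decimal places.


CO2 offset in kg = generation * emission_factor
CO2 offset = 86834 * 0.836 = 72593.22 kg
Convert to tonnes:
  CO2 offset = 72593.22 / 1000 = 72.593 tonnes

72.593


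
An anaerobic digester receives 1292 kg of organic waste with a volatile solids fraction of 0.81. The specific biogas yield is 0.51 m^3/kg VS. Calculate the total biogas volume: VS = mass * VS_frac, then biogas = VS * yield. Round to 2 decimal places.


Compute volatile solids:
  VS = mass * VS_fraction = 1292 * 0.81 = 1046.52 kg
Calculate biogas volume:
  Biogas = VS * specific_yield = 1046.52 * 0.51
  Biogas = 533.73 m^3

533.73


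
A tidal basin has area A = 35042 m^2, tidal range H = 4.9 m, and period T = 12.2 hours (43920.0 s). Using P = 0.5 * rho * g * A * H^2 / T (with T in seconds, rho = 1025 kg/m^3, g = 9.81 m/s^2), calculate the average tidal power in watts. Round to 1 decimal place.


Convert period to seconds: T = 12.2 * 3600 = 43920.0 s
H^2 = 4.9^2 = 24.01
P = 0.5 * rho * g * A * H^2 / T
P = 0.5 * 1025 * 9.81 * 35042 * 24.01 / 43920.0
P = 96312.3 W

96312.3


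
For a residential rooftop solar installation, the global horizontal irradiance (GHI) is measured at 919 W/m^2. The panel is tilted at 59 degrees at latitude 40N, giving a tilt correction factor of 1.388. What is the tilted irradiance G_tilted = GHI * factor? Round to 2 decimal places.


Identify the given values:
  GHI = 919 W/m^2, tilt correction factor = 1.388
Apply the formula G_tilted = GHI * factor:
  G_tilted = 919 * 1.388
  G_tilted = 1275.57 W/m^2

1275.57


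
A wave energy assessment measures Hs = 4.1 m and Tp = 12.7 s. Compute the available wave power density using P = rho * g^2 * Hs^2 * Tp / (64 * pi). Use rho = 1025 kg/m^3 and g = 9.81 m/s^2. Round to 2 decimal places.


Apply wave power formula:
  g^2 = 9.81^2 = 96.2361
  Hs^2 = 4.1^2 = 16.81
  Numerator = rho * g^2 * Hs^2 * Tp = 1025 * 96.2361 * 16.81 * 12.7 = 21058785.19
  Denominator = 64 * pi = 201.0619
  P = 21058785.19 / 201.0619 = 104737.80 W/m

104737.80


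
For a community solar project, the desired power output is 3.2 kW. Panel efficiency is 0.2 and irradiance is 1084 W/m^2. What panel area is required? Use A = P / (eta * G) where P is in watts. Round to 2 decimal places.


Convert target power to watts: P = 3.2 * 1000 = 3200.0 W
Compute denominator: eta * G = 0.2 * 1084 = 216.8
Required area A = P / (eta * G) = 3200.0 / 216.8
A = 14.76 m^2

14.76


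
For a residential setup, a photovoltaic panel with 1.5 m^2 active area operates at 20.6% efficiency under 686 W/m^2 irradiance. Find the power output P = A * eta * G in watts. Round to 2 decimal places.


Use the solar power formula P = A * eta * G.
Given: A = 1.5 m^2, eta = 0.206, G = 686 W/m^2
P = 1.5 * 0.206 * 686
P = 211.97 W

211.97


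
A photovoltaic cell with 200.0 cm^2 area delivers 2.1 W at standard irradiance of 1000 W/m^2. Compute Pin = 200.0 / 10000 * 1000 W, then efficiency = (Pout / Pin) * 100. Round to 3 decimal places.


First compute the input power:
  Pin = area_cm2 / 10000 * G = 200.0 / 10000 * 1000 = 20.0 W
Then compute efficiency:
  Efficiency = (Pout / Pin) * 100 = (2.1 / 20.0) * 100
  Efficiency = 10.500%

10.500


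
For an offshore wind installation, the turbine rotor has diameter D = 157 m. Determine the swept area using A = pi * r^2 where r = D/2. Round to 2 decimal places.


Compute the rotor radius:
  r = D / 2 = 157 / 2 = 78.5 m
Calculate swept area:
  A = pi * r^2 = pi * 78.5^2
  A = 19359.28 m^2

19359.28


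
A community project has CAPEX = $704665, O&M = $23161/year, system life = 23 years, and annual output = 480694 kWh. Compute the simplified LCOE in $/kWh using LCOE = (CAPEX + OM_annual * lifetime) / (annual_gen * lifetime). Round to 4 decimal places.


Total cost = CAPEX + OM * lifetime = 704665 + 23161 * 23 = 704665 + 532703 = 1237368
Total generation = annual * lifetime = 480694 * 23 = 11055962 kWh
LCOE = 1237368 / 11055962
LCOE = 0.1119 $/kWh

0.1119


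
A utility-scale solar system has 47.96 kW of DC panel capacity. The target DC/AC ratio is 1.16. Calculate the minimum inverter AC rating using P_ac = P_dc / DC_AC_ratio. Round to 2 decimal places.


The inverter AC capacity is determined by the DC/AC ratio.
Given: P_dc = 47.96 kW, DC/AC ratio = 1.16
P_ac = P_dc / ratio = 47.96 / 1.16
P_ac = 41.34 kW

41.34


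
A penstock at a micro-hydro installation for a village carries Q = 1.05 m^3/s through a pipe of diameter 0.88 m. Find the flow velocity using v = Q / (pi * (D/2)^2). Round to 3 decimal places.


Compute pipe cross-sectional area:
  A = pi * (D/2)^2 = pi * (0.88/2)^2 = 0.6082 m^2
Calculate velocity:
  v = Q / A = 1.05 / 0.6082
  v = 1.726 m/s

1.726


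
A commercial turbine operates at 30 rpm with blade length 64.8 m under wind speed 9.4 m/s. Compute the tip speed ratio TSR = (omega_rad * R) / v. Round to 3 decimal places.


Convert rotational speed to rad/s:
  omega = 30 * 2 * pi / 60 = 3.1416 rad/s
Compute tip speed:
  v_tip = omega * R = 3.1416 * 64.8 = 203.575 m/s
Tip speed ratio:
  TSR = v_tip / v_wind = 203.575 / 9.4 = 21.657

21.657


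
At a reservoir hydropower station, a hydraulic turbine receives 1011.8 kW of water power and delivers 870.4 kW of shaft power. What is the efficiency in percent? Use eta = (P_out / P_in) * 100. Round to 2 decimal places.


Turbine efficiency = (output power / input power) * 100
eta = (870.4 / 1011.8) * 100
eta = 86.02%

86.02


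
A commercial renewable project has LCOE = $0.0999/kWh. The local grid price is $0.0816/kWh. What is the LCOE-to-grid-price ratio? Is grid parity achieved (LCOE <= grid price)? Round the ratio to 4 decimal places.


Compare LCOE to grid price:
  LCOE = $0.0999/kWh, Grid price = $0.0816/kWh
  Ratio = LCOE / grid_price = 0.0999 / 0.0816 = 1.2243
  Grid parity achieved (ratio <= 1)? no

1.2243


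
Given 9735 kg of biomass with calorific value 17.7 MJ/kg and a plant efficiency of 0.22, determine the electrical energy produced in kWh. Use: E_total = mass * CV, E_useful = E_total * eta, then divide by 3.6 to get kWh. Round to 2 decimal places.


Total energy = mass * CV = 9735 * 17.7 = 172309.5 MJ
Useful energy = total * eta = 172309.5 * 0.22 = 37908.09 MJ
Convert to kWh: 37908.09 / 3.6
Useful energy = 10530.03 kWh

10530.03
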